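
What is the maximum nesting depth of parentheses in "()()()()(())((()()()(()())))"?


Input: "()()()()(())((()()()(()())))"
Tracking depth:
  Position 0 '(': depth becomes 1
  Position 1 ')': depth becomes 0
  Position 2 '(': depth becomes 1
  Position 3 ')': depth becomes 0
  Position 4 '(': depth becomes 1
  Position 5 ')': depth becomes 0
  Position 6 '(': depth becomes 1
  Position 7 ')': depth becomes 0
  Position 8 '(': depth becomes 1
  Position 9 '(': depth becomes 2
  Position 10 ')': depth becomes 1
  Position 11 ')': depth becomes 0
  Position 12 '(': depth becomes 1
  Position 13 '(': depth becomes 2
  Position 14 '(': depth becomes 3
  Position 15 ')': depth becomes 2
  Position 16 '(': depth becomes 3
  Position 17 ')': depth becomes 2
  Position 18 '(': depth becomes 3
  Position 19 ')': depth becomes 2
  Position 20 '(': depth becomes 3
  Position 21 '(': depth becomes 4
  Position 22 ')': depth becomes 3
  Position 23 '(': depth becomes 4
  Position 24 ')': depth becomes 3
  Position 25 ')': depth becomes 2
  Position 26 ')': depth becomes 1
  Position 27 ')': depth becomes 0
Maximum depth reached: 4

4


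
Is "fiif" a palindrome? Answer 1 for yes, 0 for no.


Input: fiif
Reversed: fiif
  Compare pos 0 ('f') with pos 3 ('f'): match
  Compare pos 1 ('i') with pos 2 ('i'): match
Result: palindrome

1


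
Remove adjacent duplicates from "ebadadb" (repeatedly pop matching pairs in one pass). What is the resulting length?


Input: ebadadb
Stack-based adjacent duplicate removal:
  Read 'e': push. Stack: e
  Read 'b': push. Stack: eb
  Read 'a': push. Stack: eba
  Read 'd': push. Stack: ebad
  Read 'a': push. Stack: ebada
  Read 'd': push. Stack: ebadad
  Read 'b': push. Stack: ebadadb
Final stack: "ebadadb" (length 7)

7


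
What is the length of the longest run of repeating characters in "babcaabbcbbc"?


Input: "babcaabbcbbc"
Scanning for longest run:
  Position 1 ('a'): new char, reset run to 1
  Position 2 ('b'): new char, reset run to 1
  Position 3 ('c'): new char, reset run to 1
  Position 4 ('a'): new char, reset run to 1
  Position 5 ('a'): continues run of 'a', length=2
  Position 6 ('b'): new char, reset run to 1
  Position 7 ('b'): continues run of 'b', length=2
  Position 8 ('c'): new char, reset run to 1
  Position 9 ('b'): new char, reset run to 1
  Position 10 ('b'): continues run of 'b', length=2
  Position 11 ('c'): new char, reset run to 1
Longest run: 'a' with length 2

2


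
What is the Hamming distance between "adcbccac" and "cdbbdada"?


Comparing "adcbccac" and "cdbbdada" position by position:
  Position 0: 'a' vs 'c' => differ
  Position 1: 'd' vs 'd' => same
  Position 2: 'c' vs 'b' => differ
  Position 3: 'b' vs 'b' => same
  Position 4: 'c' vs 'd' => differ
  Position 5: 'c' vs 'a' => differ
  Position 6: 'a' vs 'd' => differ
  Position 7: 'c' vs 'a' => differ
Total differences (Hamming distance): 6

6


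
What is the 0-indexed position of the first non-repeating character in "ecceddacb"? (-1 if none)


Input: ecceddacb
Character frequencies:
  'a': 1
  'b': 1
  'c': 3
  'd': 2
  'e': 2
Scanning left to right for freq == 1:
  Position 0 ('e'): freq=2, skip
  Position 1 ('c'): freq=3, skip
  Position 2 ('c'): freq=3, skip
  Position 3 ('e'): freq=2, skip
  Position 4 ('d'): freq=2, skip
  Position 5 ('d'): freq=2, skip
  Position 6 ('a'): unique! => answer = 6

6


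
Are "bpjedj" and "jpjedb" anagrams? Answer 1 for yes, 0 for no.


Strings: "bpjedj", "jpjedb"
Sorted first:  bdejjp
Sorted second: bdejjp
Sorted forms match => anagrams

1


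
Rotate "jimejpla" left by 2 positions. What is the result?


Input: "jimejpla", rotate left by 2
First 2 characters: "ji"
Remaining characters: "mejpla"
Concatenate remaining + first: "mejpla" + "ji" = "mejplaji"

mejplaji


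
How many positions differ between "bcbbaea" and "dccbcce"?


Comparing "bcbbaea" and "dccbcce" position by position:
  Position 0: 'b' vs 'd' => DIFFER
  Position 1: 'c' vs 'c' => same
  Position 2: 'b' vs 'c' => DIFFER
  Position 3: 'b' vs 'b' => same
  Position 4: 'a' vs 'c' => DIFFER
  Position 5: 'e' vs 'c' => DIFFER
  Position 6: 'a' vs 'e' => DIFFER
Positions that differ: 5

5


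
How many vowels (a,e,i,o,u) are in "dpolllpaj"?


Input: dpolllpaj
Checking each character:
  'd' at position 0: consonant
  'p' at position 1: consonant
  'o' at position 2: vowel (running total: 1)
  'l' at position 3: consonant
  'l' at position 4: consonant
  'l' at position 5: consonant
  'p' at position 6: consonant
  'a' at position 7: vowel (running total: 2)
  'j' at position 8: consonant
Total vowels: 2

2


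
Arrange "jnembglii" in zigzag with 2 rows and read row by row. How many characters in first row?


Zigzag "jnembglii" into 2 rows:
Placing characters:
  'j' => row 0
  'n' => row 1
  'e' => row 0
  'm' => row 1
  'b' => row 0
  'g' => row 1
  'l' => row 0
  'i' => row 1
  'i' => row 0
Rows:
  Row 0: "jebli"
  Row 1: "nmgi"
First row length: 5

5


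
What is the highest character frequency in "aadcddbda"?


Input: aadcddbda
Character counts:
  'a': 3
  'b': 1
  'c': 1
  'd': 4
Maximum frequency: 4

4


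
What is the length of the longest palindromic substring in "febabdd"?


Input: "febabdd"
Checking substrings for palindromes:
  [2:5] "bab" (len 3) => palindrome
  [5:7] "dd" (len 2) => palindrome
Longest palindromic substring: "bab" with length 3

3


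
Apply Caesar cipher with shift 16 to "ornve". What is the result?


Caesar cipher: shift "ornve" by 16
  'o' (pos 14) + 16 = pos 4 = 'e'
  'r' (pos 17) + 16 = pos 7 = 'h'
  'n' (pos 13) + 16 = pos 3 = 'd'
  'v' (pos 21) + 16 = pos 11 = 'l'
  'e' (pos 4) + 16 = pos 20 = 'u'
Result: ehdlu

ehdlu


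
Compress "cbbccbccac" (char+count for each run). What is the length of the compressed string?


Input: cbbccbccac
Runs:
  'c' x 1 => "c1"
  'b' x 2 => "b2"
  'c' x 2 => "c2"
  'b' x 1 => "b1"
  'c' x 2 => "c2"
  'a' x 1 => "a1"
  'c' x 1 => "c1"
Compressed: "c1b2c2b1c2a1c1"
Compressed length: 14

14


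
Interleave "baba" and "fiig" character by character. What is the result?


Interleaving "baba" and "fiig":
  Position 0: 'b' from first, 'f' from second => "bf"
  Position 1: 'a' from first, 'i' from second => "ai"
  Position 2: 'b' from first, 'i' from second => "bi"
  Position 3: 'a' from first, 'g' from second => "ag"
Result: bfaibiag

bfaibiag


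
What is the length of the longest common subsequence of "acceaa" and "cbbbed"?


LCS of "acceaa" and "cbbbed"
DP table:
           c    b    b    b    e    d
      0    0    0    0    0    0    0
  a   0    0    0    0    0    0    0
  c   0    1    1    1    1    1    1
  c   0    1    1    1    1    1    1
  e   0    1    1    1    1    2    2
  a   0    1    1    1    1    2    2
  a   0    1    1    1    1    2    2
LCS length = dp[6][6] = 2

2


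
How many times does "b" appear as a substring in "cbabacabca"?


Searching for "b" in "cbabacabca"
Scanning each position:
  Position 0: "c" => no
  Position 1: "b" => MATCH
  Position 2: "a" => no
  Position 3: "b" => MATCH
  Position 4: "a" => no
  Position 5: "c" => no
  Position 6: "a" => no
  Position 7: "b" => MATCH
  Position 8: "c" => no
  Position 9: "a" => no
Total occurrences: 3

3


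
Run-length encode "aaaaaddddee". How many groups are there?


Input: aaaaaddddee
Scanning for consecutive runs:
  Group 1: 'a' x 5 (positions 0-4)
  Group 2: 'd' x 4 (positions 5-8)
  Group 3: 'e' x 2 (positions 9-10)
Total groups: 3

3


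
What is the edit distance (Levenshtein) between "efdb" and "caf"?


Computing edit distance: "efdb" -> "caf"
DP table:
           c    a    f
      0    1    2    3
  e   1    1    2    3
  f   2    2    2    2
  d   3    3    3    3
  b   4    4    4    4
Edit distance = dp[4][3] = 4

4


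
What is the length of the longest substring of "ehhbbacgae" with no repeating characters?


Input: "ehhbbacgae"
Sliding window (track last position of each char):
  Position 0 ('e'): window [0,0] length 1 -- new best
  Position 1 ('h'): window [0,1] length 2 -- new best
  Position 2 ('h'): repeat (last at 1), move window start to 2
  Position 2 ('h'): window [2,2] length 1
  Position 3 ('b'): window [2,3] length 2
  Position 4 ('b'): repeat (last at 3), move window start to 4
  Position 4 ('b'): window [4,4] length 1
  Position 5 ('a'): window [4,5] length 2
  Position 6 ('c'): window [4,6] length 3 -- new best
  Position 7 ('g'): window [4,7] length 4 -- new best
  Position 8 ('a'): repeat (last at 5), move window start to 6
  Position 8 ('a'): window [6,8] length 3
  Position 9 ('e'): window [6,9] length 4
Longest substring with no repeats: "bacg" with length 4

4


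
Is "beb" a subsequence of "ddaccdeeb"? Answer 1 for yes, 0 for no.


Check if "beb" is a subsequence of "ddaccdeeb"
Greedy scan:
  Position 0 ('d'): no match needed
  Position 1 ('d'): no match needed
  Position 2 ('a'): no match needed
  Position 3 ('c'): no match needed
  Position 4 ('c'): no match needed
  Position 5 ('d'): no match needed
  Position 6 ('e'): no match needed
  Position 7 ('e'): no match needed
  Position 8 ('b'): matches sub[0] = 'b'
Only matched 1/3 characters => not a subsequence

0


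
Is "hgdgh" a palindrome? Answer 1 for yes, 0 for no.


Input: hgdgh
Reversed: hgdgh
  Compare pos 0 ('h') with pos 4 ('h'): match
  Compare pos 1 ('g') with pos 3 ('g'): match
Result: palindrome

1


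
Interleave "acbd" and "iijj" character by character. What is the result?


Interleaving "acbd" and "iijj":
  Position 0: 'a' from first, 'i' from second => "ai"
  Position 1: 'c' from first, 'i' from second => "ci"
  Position 2: 'b' from first, 'j' from second => "bj"
  Position 3: 'd' from first, 'j' from second => "dj"
Result: aicibjdj

aicibjdj


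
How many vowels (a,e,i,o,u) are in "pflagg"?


Input: pflagg
Checking each character:
  'p' at position 0: consonant
  'f' at position 1: consonant
  'l' at position 2: consonant
  'a' at position 3: vowel (running total: 1)
  'g' at position 4: consonant
  'g' at position 5: consonant
Total vowels: 1

1


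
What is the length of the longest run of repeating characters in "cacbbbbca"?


Input: "cacbbbbca"
Scanning for longest run:
  Position 1 ('a'): new char, reset run to 1
  Position 2 ('c'): new char, reset run to 1
  Position 3 ('b'): new char, reset run to 1
  Position 4 ('b'): continues run of 'b', length=2
  Position 5 ('b'): continues run of 'b', length=3
  Position 6 ('b'): continues run of 'b', length=4
  Position 7 ('c'): new char, reset run to 1
  Position 8 ('a'): new char, reset run to 1
Longest run: 'b' with length 4

4


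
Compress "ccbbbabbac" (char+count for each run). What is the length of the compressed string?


Input: ccbbbabbac
Runs:
  'c' x 2 => "c2"
  'b' x 3 => "b3"
  'a' x 1 => "a1"
  'b' x 2 => "b2"
  'a' x 1 => "a1"
  'c' x 1 => "c1"
Compressed: "c2b3a1b2a1c1"
Compressed length: 12

12


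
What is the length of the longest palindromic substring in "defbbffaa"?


Input: "defbbffaa"
Checking substrings for palindromes:
  [2:6] "fbbf" (len 4) => palindrome
  [3:5] "bb" (len 2) => palindrome
  [5:7] "ff" (len 2) => palindrome
  [7:9] "aa" (len 2) => palindrome
Longest palindromic substring: "fbbf" with length 4

4


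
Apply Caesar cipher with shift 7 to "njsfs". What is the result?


Caesar cipher: shift "njsfs" by 7
  'n' (pos 13) + 7 = pos 20 = 'u'
  'j' (pos 9) + 7 = pos 16 = 'q'
  's' (pos 18) + 7 = pos 25 = 'z'
  'f' (pos 5) + 7 = pos 12 = 'm'
  's' (pos 18) + 7 = pos 25 = 'z'
Result: uqzmz

uqzmz


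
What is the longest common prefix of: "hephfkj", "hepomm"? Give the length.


Words: hephfkj, hepomm
  Position 0: all 'h' => match
  Position 1: all 'e' => match
  Position 2: all 'p' => match
  Position 3: ('h', 'o') => mismatch, stop
LCP = "hep" (length 3)

3


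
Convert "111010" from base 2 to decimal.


Input: "111010" in base 2
Positional expansion:
  Digit '1' (value 1) x 2^5 = 32
  Digit '1' (value 1) x 2^4 = 16
  Digit '1' (value 1) x 2^3 = 8
  Digit '0' (value 0) x 2^2 = 0
  Digit '1' (value 1) x 2^1 = 2
  Digit '0' (value 0) x 2^0 = 0
Sum = 58

58


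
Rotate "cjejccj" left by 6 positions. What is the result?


Input: "cjejccj", rotate left by 6
First 6 characters: "cjejcc"
Remaining characters: "j"
Concatenate remaining + first: "j" + "cjejcc" = "jcjejcc"

jcjejcc


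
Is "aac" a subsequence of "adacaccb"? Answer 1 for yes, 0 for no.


Check if "aac" is a subsequence of "adacaccb"
Greedy scan:
  Position 0 ('a'): matches sub[0] = 'a'
  Position 1 ('d'): no match needed
  Position 2 ('a'): matches sub[1] = 'a'
  Position 3 ('c'): matches sub[2] = 'c'
  Position 4 ('a'): no match needed
  Position 5 ('c'): no match needed
  Position 6 ('c'): no match needed
  Position 7 ('b'): no match needed
All 3 characters matched => is a subsequence

1


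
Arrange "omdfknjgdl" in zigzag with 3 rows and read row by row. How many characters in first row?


Zigzag "omdfknjgdl" into 3 rows:
Placing characters:
  'o' => row 0
  'm' => row 1
  'd' => row 2
  'f' => row 1
  'k' => row 0
  'n' => row 1
  'j' => row 2
  'g' => row 1
  'd' => row 0
  'l' => row 1
Rows:
  Row 0: "okd"
  Row 1: "mfngl"
  Row 2: "dj"
First row length: 3

3


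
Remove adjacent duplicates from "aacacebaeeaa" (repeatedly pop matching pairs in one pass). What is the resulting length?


Input: aacacebaeeaa
Stack-based adjacent duplicate removal:
  Read 'a': push. Stack: a
  Read 'a': matches stack top 'a' => pop. Stack: (empty)
  Read 'c': push. Stack: c
  Read 'a': push. Stack: ca
  Read 'c': push. Stack: cac
  Read 'e': push. Stack: cace
  Read 'b': push. Stack: caceb
  Read 'a': push. Stack: caceba
  Read 'e': push. Stack: cacebae
  Read 'e': matches stack top 'e' => pop. Stack: caceba
  Read 'a': matches stack top 'a' => pop. Stack: caceb
  Read 'a': push. Stack: caceba
Final stack: "caceba" (length 6)

6


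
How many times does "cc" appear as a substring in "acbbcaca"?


Searching for "cc" in "acbbcaca"
Scanning each position:
  Position 0: "ac" => no
  Position 1: "cb" => no
  Position 2: "bb" => no
  Position 3: "bc" => no
  Position 4: "ca" => no
  Position 5: "ac" => no
  Position 6: "ca" => no
Total occurrences: 0

0


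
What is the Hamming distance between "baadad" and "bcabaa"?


Comparing "baadad" and "bcabaa" position by position:
  Position 0: 'b' vs 'b' => same
  Position 1: 'a' vs 'c' => differ
  Position 2: 'a' vs 'a' => same
  Position 3: 'd' vs 'b' => differ
  Position 4: 'a' vs 'a' => same
  Position 5: 'd' vs 'a' => differ
Total differences (Hamming distance): 3

3


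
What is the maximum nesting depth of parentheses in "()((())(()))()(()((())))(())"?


Input: "()((())(()))()(()((())))(())"
Tracking depth:
  Position 0 '(': depth becomes 1
  Position 1 ')': depth becomes 0
  Position 2 '(': depth becomes 1
  Position 3 '(': depth becomes 2
  Position 4 '(': depth becomes 3
  Position 5 ')': depth becomes 2
  Position 6 ')': depth becomes 1
  Position 7 '(': depth becomes 2
  Position 8 '(': depth becomes 3
  Position 9 ')': depth becomes 2
  Position 10 ')': depth becomes 1
  Position 11 ')': depth becomes 0
  Position 12 '(': depth becomes 1
  Position 13 ')': depth becomes 0
  Position 14 '(': depth becomes 1
  Position 15 '(': depth becomes 2
  Position 16 ')': depth becomes 1
  Position 17 '(': depth becomes 2
  Position 18 '(': depth becomes 3
  Position 19 '(': depth becomes 4
  Position 20 ')': depth becomes 3
  Position 21 ')': depth becomes 2
  Position 22 ')': depth becomes 1
  Position 23 ')': depth becomes 0
  Position 24 '(': depth becomes 1
  Position 25 '(': depth becomes 2
  Position 26 ')': depth becomes 1
  Position 27 ')': depth becomes 0
Maximum depth reached: 4

4


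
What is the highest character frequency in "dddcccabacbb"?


Input: dddcccabacbb
Character counts:
  'a': 2
  'b': 3
  'c': 4
  'd': 3
Maximum frequency: 4

4


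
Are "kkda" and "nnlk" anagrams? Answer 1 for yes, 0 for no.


Strings: "kkda", "nnlk"
Sorted first:  adkk
Sorted second: klnn
Differ at position 0: 'a' vs 'k' => not anagrams

0


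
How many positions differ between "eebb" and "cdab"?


Comparing "eebb" and "cdab" position by position:
  Position 0: 'e' vs 'c' => DIFFER
  Position 1: 'e' vs 'd' => DIFFER
  Position 2: 'b' vs 'a' => DIFFER
  Position 3: 'b' vs 'b' => same
Positions that differ: 3

3


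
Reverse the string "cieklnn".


Input: cieklnn
Reading characters right to left:
  Position 6: 'n'
  Position 5: 'n'
  Position 4: 'l'
  Position 3: 'k'
  Position 2: 'e'
  Position 1: 'i'
  Position 0: 'c'
Reversed: nnlkeic

nnlkeic


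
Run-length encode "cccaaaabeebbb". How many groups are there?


Input: cccaaaabeebbb
Scanning for consecutive runs:
  Group 1: 'c' x 3 (positions 0-2)
  Group 2: 'a' x 4 (positions 3-6)
  Group 3: 'b' x 1 (positions 7-7)
  Group 4: 'e' x 2 (positions 8-9)
  Group 5: 'b' x 3 (positions 10-12)
Total groups: 5

5


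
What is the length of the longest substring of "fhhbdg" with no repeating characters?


Input: "fhhbdg"
Sliding window (track last position of each char):
  Position 0 ('f'): window [0,0] length 1 -- new best
  Position 1 ('h'): window [0,1] length 2 -- new best
  Position 2 ('h'): repeat (last at 1), move window start to 2
  Position 2 ('h'): window [2,2] length 1
  Position 3 ('b'): window [2,3] length 2
  Position 4 ('d'): window [2,4] length 3 -- new best
  Position 5 ('g'): window [2,5] length 4 -- new best
Longest substring with no repeats: "hbdg" with length 4

4


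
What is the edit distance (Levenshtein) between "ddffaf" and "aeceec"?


Computing edit distance: "ddffaf" -> "aeceec"
DP table:
           a    e    c    e    e    c
      0    1    2    3    4    5    6
  d   1    1    2    3    4    5    6
  d   2    2    2    3    4    5    6
  f   3    3    3    3    4    5    6
  f   4    4    4    4    4    5    6
  a   5    4    5    5    5    5    6
  f   6    5    5    6    6    6    6
Edit distance = dp[6][6] = 6

6


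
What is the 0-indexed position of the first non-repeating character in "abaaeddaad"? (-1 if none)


Input: abaaeddaad
Character frequencies:
  'a': 5
  'b': 1
  'd': 3
  'e': 1
Scanning left to right for freq == 1:
  Position 0 ('a'): freq=5, skip
  Position 1 ('b'): unique! => answer = 1

1


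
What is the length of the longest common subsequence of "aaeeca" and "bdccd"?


LCS of "aaeeca" and "bdccd"
DP table:
           b    d    c    c    d
      0    0    0    0    0    0
  a   0    0    0    0    0    0
  a   0    0    0    0    0    0
  e   0    0    0    0    0    0
  e   0    0    0    0    0    0
  c   0    0    0    1    1    1
  a   0    0    0    1    1    1
LCS length = dp[6][5] = 1

1


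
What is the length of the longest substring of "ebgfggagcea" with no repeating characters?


Input: "ebgfggagcea"
Sliding window (track last position of each char):
  Position 0 ('e'): window [0,0] length 1 -- new best
  Position 1 ('b'): window [0,1] length 2 -- new best
  Position 2 ('g'): window [0,2] length 3 -- new best
  Position 3 ('f'): window [0,3] length 4 -- new best
  Position 4 ('g'): repeat (last at 2), move window start to 3
  Position 4 ('g'): window [3,4] length 2
  Position 5 ('g'): repeat (last at 4), move window start to 5
  Position 5 ('g'): window [5,5] length 1
  Position 6 ('a'): window [5,6] length 2
  Position 7 ('g'): repeat (last at 5), move window start to 6
  Position 7 ('g'): window [6,7] length 2
  Position 8 ('c'): window [6,8] length 3
  Position 9 ('e'): window [6,9] length 4
  Position 10 ('a'): repeat (last at 6), move window start to 7
  Position 10 ('a'): window [7,10] length 4
Longest substring with no repeats: "ebgf" with length 4

4


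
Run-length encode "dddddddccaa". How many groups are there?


Input: dddddddccaa
Scanning for consecutive runs:
  Group 1: 'd' x 7 (positions 0-6)
  Group 2: 'c' x 2 (positions 7-8)
  Group 3: 'a' x 2 (positions 9-10)
Total groups: 3

3


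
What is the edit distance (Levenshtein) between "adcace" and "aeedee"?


Computing edit distance: "adcace" -> "aeedee"
DP table:
           a    e    e    d    e    e
      0    1    2    3    4    5    6
  a   1    0    1    2    3    4    5
  d   2    1    1    2    2    3    4
  c   3    2    2    2    3    3    4
  a   4    3    3    3    3    4    4
  c   5    4    4    4    4    4    5
  e   6    5    4    4    5    4    4
Edit distance = dp[6][6] = 4

4


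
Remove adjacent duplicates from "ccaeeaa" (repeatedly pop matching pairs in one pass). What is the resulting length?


Input: ccaeeaa
Stack-based adjacent duplicate removal:
  Read 'c': push. Stack: c
  Read 'c': matches stack top 'c' => pop. Stack: (empty)
  Read 'a': push. Stack: a
  Read 'e': push. Stack: ae
  Read 'e': matches stack top 'e' => pop. Stack: a
  Read 'a': matches stack top 'a' => pop. Stack: (empty)
  Read 'a': push. Stack: a
Final stack: "a" (length 1)

1


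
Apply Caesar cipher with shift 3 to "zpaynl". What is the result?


Caesar cipher: shift "zpaynl" by 3
  'z' (pos 25) + 3 = pos 2 = 'c'
  'p' (pos 15) + 3 = pos 18 = 's'
  'a' (pos 0) + 3 = pos 3 = 'd'
  'y' (pos 24) + 3 = pos 1 = 'b'
  'n' (pos 13) + 3 = pos 16 = 'q'
  'l' (pos 11) + 3 = pos 14 = 'o'
Result: csdbqo

csdbqo


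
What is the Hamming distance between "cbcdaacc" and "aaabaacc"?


Comparing "cbcdaacc" and "aaabaacc" position by position:
  Position 0: 'c' vs 'a' => differ
  Position 1: 'b' vs 'a' => differ
  Position 2: 'c' vs 'a' => differ
  Position 3: 'd' vs 'b' => differ
  Position 4: 'a' vs 'a' => same
  Position 5: 'a' vs 'a' => same
  Position 6: 'c' vs 'c' => same
  Position 7: 'c' vs 'c' => same
Total differences (Hamming distance): 4

4


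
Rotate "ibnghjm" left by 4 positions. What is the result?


Input: "ibnghjm", rotate left by 4
First 4 characters: "ibng"
Remaining characters: "hjm"
Concatenate remaining + first: "hjm" + "ibng" = "hjmibng"

hjmibng


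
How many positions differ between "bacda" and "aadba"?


Comparing "bacda" and "aadba" position by position:
  Position 0: 'b' vs 'a' => DIFFER
  Position 1: 'a' vs 'a' => same
  Position 2: 'c' vs 'd' => DIFFER
  Position 3: 'd' vs 'b' => DIFFER
  Position 4: 'a' vs 'a' => same
Positions that differ: 3

3


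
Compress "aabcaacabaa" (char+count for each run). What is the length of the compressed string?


Input: aabcaacabaa
Runs:
  'a' x 2 => "a2"
  'b' x 1 => "b1"
  'c' x 1 => "c1"
  'a' x 2 => "a2"
  'c' x 1 => "c1"
  'a' x 1 => "a1"
  'b' x 1 => "b1"
  'a' x 2 => "a2"
Compressed: "a2b1c1a2c1a1b1a2"
Compressed length: 16

16


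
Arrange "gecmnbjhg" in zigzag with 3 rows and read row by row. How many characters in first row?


Zigzag "gecmnbjhg" into 3 rows:
Placing characters:
  'g' => row 0
  'e' => row 1
  'c' => row 2
  'm' => row 1
  'n' => row 0
  'b' => row 1
  'j' => row 2
  'h' => row 1
  'g' => row 0
Rows:
  Row 0: "gng"
  Row 1: "embh"
  Row 2: "cj"
First row length: 3

3


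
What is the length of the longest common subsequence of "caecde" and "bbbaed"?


LCS of "caecde" and "bbbaed"
DP table:
           b    b    b    a    e    d
      0    0    0    0    0    0    0
  c   0    0    0    0    0    0    0
  a   0    0    0    0    1    1    1
  e   0    0    0    0    1    2    2
  c   0    0    0    0    1    2    2
  d   0    0    0    0    1    2    3
  e   0    0    0    0    1    2    3
LCS length = dp[6][6] = 3

3


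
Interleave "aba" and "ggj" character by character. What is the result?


Interleaving "aba" and "ggj":
  Position 0: 'a' from first, 'g' from second => "ag"
  Position 1: 'b' from first, 'g' from second => "bg"
  Position 2: 'a' from first, 'j' from second => "aj"
Result: agbgaj

agbgaj


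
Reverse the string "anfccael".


Input: anfccael
Reading characters right to left:
  Position 7: 'l'
  Position 6: 'e'
  Position 5: 'a'
  Position 4: 'c'
  Position 3: 'c'
  Position 2: 'f'
  Position 1: 'n'
  Position 0: 'a'
Reversed: leaccfna

leaccfna


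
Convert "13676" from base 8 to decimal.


Input: "13676" in base 8
Positional expansion:
  Digit '1' (value 1) x 8^4 = 4096
  Digit '3' (value 3) x 8^3 = 1536
  Digit '6' (value 6) x 8^2 = 384
  Digit '7' (value 7) x 8^1 = 56
  Digit '6' (value 6) x 8^0 = 6
Sum = 6078

6078


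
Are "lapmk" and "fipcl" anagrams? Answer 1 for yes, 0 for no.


Strings: "lapmk", "fipcl"
Sorted first:  aklmp
Sorted second: cfilp
Differ at position 0: 'a' vs 'c' => not anagrams

0


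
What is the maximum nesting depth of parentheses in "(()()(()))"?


Input: "(()()(()))"
Tracking depth:
  Position 0 '(': depth becomes 1
  Position 1 '(': depth becomes 2
  Position 2 ')': depth becomes 1
  Position 3 '(': depth becomes 2
  Position 4 ')': depth becomes 1
  Position 5 '(': depth becomes 2
  Position 6 '(': depth becomes 3
  Position 7 ')': depth becomes 2
  Position 8 ')': depth becomes 1
  Position 9 ')': depth becomes 0
Maximum depth reached: 3

3


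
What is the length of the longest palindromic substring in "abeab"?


Input: "abeab"
Checking substrings for palindromes:
  No multi-char palindromic substrings found
Longest palindromic substring: "a" with length 1

1


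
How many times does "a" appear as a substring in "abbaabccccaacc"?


Searching for "a" in "abbaabccccaacc"
Scanning each position:
  Position 0: "a" => MATCH
  Position 1: "b" => no
  Position 2: "b" => no
  Position 3: "a" => MATCH
  Position 4: "a" => MATCH
  Position 5: "b" => no
  Position 6: "c" => no
  Position 7: "c" => no
  Position 8: "c" => no
  Position 9: "c" => no
  Position 10: "a" => MATCH
  Position 11: "a" => MATCH
  Position 12: "c" => no
  Position 13: "c" => no
Total occurrences: 5

5


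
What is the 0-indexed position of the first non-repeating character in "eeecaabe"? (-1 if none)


Input: eeecaabe
Character frequencies:
  'a': 2
  'b': 1
  'c': 1
  'e': 4
Scanning left to right for freq == 1:
  Position 0 ('e'): freq=4, skip
  Position 1 ('e'): freq=4, skip
  Position 2 ('e'): freq=4, skip
  Position 3 ('c'): unique! => answer = 3

3


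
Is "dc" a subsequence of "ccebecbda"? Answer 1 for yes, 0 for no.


Check if "dc" is a subsequence of "ccebecbda"
Greedy scan:
  Position 0 ('c'): no match needed
  Position 1 ('c'): no match needed
  Position 2 ('e'): no match needed
  Position 3 ('b'): no match needed
  Position 4 ('e'): no match needed
  Position 5 ('c'): no match needed
  Position 6 ('b'): no match needed
  Position 7 ('d'): matches sub[0] = 'd'
  Position 8 ('a'): no match needed
Only matched 1/2 characters => not a subsequence

0


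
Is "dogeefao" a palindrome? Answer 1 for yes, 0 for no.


Input: dogeefao
Reversed: oafeegod
  Compare pos 0 ('d') with pos 7 ('o'): MISMATCH
  Compare pos 1 ('o') with pos 6 ('a'): MISMATCH
  Compare pos 2 ('g') with pos 5 ('f'): MISMATCH
  Compare pos 3 ('e') with pos 4 ('e'): match
Result: not a palindrome

0


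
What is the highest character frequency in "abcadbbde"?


Input: abcadbbde
Character counts:
  'a': 2
  'b': 3
  'c': 1
  'd': 2
  'e': 1
Maximum frequency: 3

3


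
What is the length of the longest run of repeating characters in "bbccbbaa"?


Input: "bbccbbaa"
Scanning for longest run:
  Position 1 ('b'): continues run of 'b', length=2
  Position 2 ('c'): new char, reset run to 1
  Position 3 ('c'): continues run of 'c', length=2
  Position 4 ('b'): new char, reset run to 1
  Position 5 ('b'): continues run of 'b', length=2
  Position 6 ('a'): new char, reset run to 1
  Position 7 ('a'): continues run of 'a', length=2
Longest run: 'b' with length 2

2


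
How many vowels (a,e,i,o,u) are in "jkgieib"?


Input: jkgieib
Checking each character:
  'j' at position 0: consonant
  'k' at position 1: consonant
  'g' at position 2: consonant
  'i' at position 3: vowel (running total: 1)
  'e' at position 4: vowel (running total: 2)
  'i' at position 5: vowel (running total: 3)
  'b' at position 6: consonant
Total vowels: 3

3


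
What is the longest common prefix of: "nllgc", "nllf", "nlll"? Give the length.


Words: nllgc, nllf, nlll
  Position 0: all 'n' => match
  Position 1: all 'l' => match
  Position 2: all 'l' => match
  Position 3: ('g', 'f', 'l') => mismatch, stop
LCP = "nll" (length 3)

3


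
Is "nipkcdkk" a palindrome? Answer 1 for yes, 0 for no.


Input: nipkcdkk
Reversed: kkdckpin
  Compare pos 0 ('n') with pos 7 ('k'): MISMATCH
  Compare pos 1 ('i') with pos 6 ('k'): MISMATCH
  Compare pos 2 ('p') with pos 5 ('d'): MISMATCH
  Compare pos 3 ('k') with pos 4 ('c'): MISMATCH
Result: not a palindrome

0


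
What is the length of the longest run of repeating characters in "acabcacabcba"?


Input: "acabcacabcba"
Scanning for longest run:
  Position 1 ('c'): new char, reset run to 1
  Position 2 ('a'): new char, reset run to 1
  Position 3 ('b'): new char, reset run to 1
  Position 4 ('c'): new char, reset run to 1
  Position 5 ('a'): new char, reset run to 1
  Position 6 ('c'): new char, reset run to 1
  Position 7 ('a'): new char, reset run to 1
  Position 8 ('b'): new char, reset run to 1
  Position 9 ('c'): new char, reset run to 1
  Position 10 ('b'): new char, reset run to 1
  Position 11 ('a'): new char, reset run to 1
Longest run: 'a' with length 1

1


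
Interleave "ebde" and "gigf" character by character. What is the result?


Interleaving "ebde" and "gigf":
  Position 0: 'e' from first, 'g' from second => "eg"
  Position 1: 'b' from first, 'i' from second => "bi"
  Position 2: 'd' from first, 'g' from second => "dg"
  Position 3: 'e' from first, 'f' from second => "ef"
Result: egbidgef

egbidgef


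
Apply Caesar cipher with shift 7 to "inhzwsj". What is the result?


Caesar cipher: shift "inhzwsj" by 7
  'i' (pos 8) + 7 = pos 15 = 'p'
  'n' (pos 13) + 7 = pos 20 = 'u'
  'h' (pos 7) + 7 = pos 14 = 'o'
  'z' (pos 25) + 7 = pos 6 = 'g'
  'w' (pos 22) + 7 = pos 3 = 'd'
  's' (pos 18) + 7 = pos 25 = 'z'
  'j' (pos 9) + 7 = pos 16 = 'q'
Result: puogdzq

puogdzq


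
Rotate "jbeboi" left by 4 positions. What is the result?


Input: "jbeboi", rotate left by 4
First 4 characters: "jbeb"
Remaining characters: "oi"
Concatenate remaining + first: "oi" + "jbeb" = "oijbeb"

oijbeb


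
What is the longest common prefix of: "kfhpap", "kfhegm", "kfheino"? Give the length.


Words: kfhpap, kfhegm, kfheino
  Position 0: all 'k' => match
  Position 1: all 'f' => match
  Position 2: all 'h' => match
  Position 3: ('p', 'e', 'e') => mismatch, stop
LCP = "kfh" (length 3)

3


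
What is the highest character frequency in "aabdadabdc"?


Input: aabdadabdc
Character counts:
  'a': 4
  'b': 2
  'c': 1
  'd': 3
Maximum frequency: 4

4


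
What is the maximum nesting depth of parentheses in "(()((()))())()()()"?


Input: "(()((()))())()()()"
Tracking depth:
  Position 0 '(': depth becomes 1
  Position 1 '(': depth becomes 2
  Position 2 ')': depth becomes 1
  Position 3 '(': depth becomes 2
  Position 4 '(': depth becomes 3
  Position 5 '(': depth becomes 4
  Position 6 ')': depth becomes 3
  Position 7 ')': depth becomes 2
  Position 8 ')': depth becomes 1
  Position 9 '(': depth becomes 2
  Position 10 ')': depth becomes 1
  Position 11 ')': depth becomes 0
  Position 12 '(': depth becomes 1
  Position 13 ')': depth becomes 0
  Position 14 '(': depth becomes 1
  Position 15 ')': depth becomes 0
  Position 16 '(': depth becomes 1
  Position 17 ')': depth becomes 0
Maximum depth reached: 4

4


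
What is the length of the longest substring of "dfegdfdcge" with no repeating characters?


Input: "dfegdfdcge"
Sliding window (track last position of each char):
  Position 0 ('d'): window [0,0] length 1 -- new best
  Position 1 ('f'): window [0,1] length 2 -- new best
  Position 2 ('e'): window [0,2] length 3 -- new best
  Position 3 ('g'): window [0,3] length 4 -- new best
  Position 4 ('d'): repeat (last at 0), move window start to 1
  Position 4 ('d'): window [1,4] length 4
  Position 5 ('f'): repeat (last at 1), move window start to 2
  Position 5 ('f'): window [2,5] length 4
  Position 6 ('d'): repeat (last at 4), move window start to 5
  Position 6 ('d'): window [5,6] length 2
  Position 7 ('c'): window [5,7] length 3
  Position 8 ('g'): window [5,8] length 4
  Position 9 ('e'): window [5,9] length 5 -- new best
Longest substring with no repeats: "fdcge" with length 5

5


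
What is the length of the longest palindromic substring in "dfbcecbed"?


Input: "dfbcecbed"
Checking substrings for palindromes:
  [2:7] "bcecb" (len 5) => palindrome
  [3:6] "cec" (len 3) => palindrome
Longest palindromic substring: "bcecb" with length 5

5


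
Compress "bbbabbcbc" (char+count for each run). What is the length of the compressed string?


Input: bbbabbcbc
Runs:
  'b' x 3 => "b3"
  'a' x 1 => "a1"
  'b' x 2 => "b2"
  'c' x 1 => "c1"
  'b' x 1 => "b1"
  'c' x 1 => "c1"
Compressed: "b3a1b2c1b1c1"
Compressed length: 12

12


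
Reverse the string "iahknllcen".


Input: iahknllcen
Reading characters right to left:
  Position 9: 'n'
  Position 8: 'e'
  Position 7: 'c'
  Position 6: 'l'
  Position 5: 'l'
  Position 4: 'n'
  Position 3: 'k'
  Position 2: 'h'
  Position 1: 'a'
  Position 0: 'i'
Reversed: necllnkhai

necllnkhai


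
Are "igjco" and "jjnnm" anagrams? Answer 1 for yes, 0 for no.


Strings: "igjco", "jjnnm"
Sorted first:  cgijo
Sorted second: jjmnn
Differ at position 0: 'c' vs 'j' => not anagrams

0


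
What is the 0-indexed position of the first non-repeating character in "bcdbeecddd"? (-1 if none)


Input: bcdbeecddd
Character frequencies:
  'b': 2
  'c': 2
  'd': 4
  'e': 2
Scanning left to right for freq == 1:
  Position 0 ('b'): freq=2, skip
  Position 1 ('c'): freq=2, skip
  Position 2 ('d'): freq=4, skip
  Position 3 ('b'): freq=2, skip
  Position 4 ('e'): freq=2, skip
  Position 5 ('e'): freq=2, skip
  Position 6 ('c'): freq=2, skip
  Position 7 ('d'): freq=4, skip
  Position 8 ('d'): freq=4, skip
  Position 9 ('d'): freq=4, skip
  No unique character found => answer = -1

-1


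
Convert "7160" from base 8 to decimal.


Input: "7160" in base 8
Positional expansion:
  Digit '7' (value 7) x 8^3 = 3584
  Digit '1' (value 1) x 8^2 = 64
  Digit '6' (value 6) x 8^1 = 48
  Digit '0' (value 0) x 8^0 = 0
Sum = 3696

3696


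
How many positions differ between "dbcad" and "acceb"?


Comparing "dbcad" and "acceb" position by position:
  Position 0: 'd' vs 'a' => DIFFER
  Position 1: 'b' vs 'c' => DIFFER
  Position 2: 'c' vs 'c' => same
  Position 3: 'a' vs 'e' => DIFFER
  Position 4: 'd' vs 'b' => DIFFER
Positions that differ: 4

4


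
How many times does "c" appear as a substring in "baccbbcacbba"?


Searching for "c" in "baccbbcacbba"
Scanning each position:
  Position 0: "b" => no
  Position 1: "a" => no
  Position 2: "c" => MATCH
  Position 3: "c" => MATCH
  Position 4: "b" => no
  Position 5: "b" => no
  Position 6: "c" => MATCH
  Position 7: "a" => no
  Position 8: "c" => MATCH
  Position 9: "b" => no
  Position 10: "b" => no
  Position 11: "a" => no
Total occurrences: 4

4


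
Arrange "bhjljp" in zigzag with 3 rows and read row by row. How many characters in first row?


Zigzag "bhjljp" into 3 rows:
Placing characters:
  'b' => row 0
  'h' => row 1
  'j' => row 2
  'l' => row 1
  'j' => row 0
  'p' => row 1
Rows:
  Row 0: "bj"
  Row 1: "hlp"
  Row 2: "j"
First row length: 2

2


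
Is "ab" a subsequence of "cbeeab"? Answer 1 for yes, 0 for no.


Check if "ab" is a subsequence of "cbeeab"
Greedy scan:
  Position 0 ('c'): no match needed
  Position 1 ('b'): no match needed
  Position 2 ('e'): no match needed
  Position 3 ('e'): no match needed
  Position 4 ('a'): matches sub[0] = 'a'
  Position 5 ('b'): matches sub[1] = 'b'
All 2 characters matched => is a subsequence

1


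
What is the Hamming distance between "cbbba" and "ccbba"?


Comparing "cbbba" and "ccbba" position by position:
  Position 0: 'c' vs 'c' => same
  Position 1: 'b' vs 'c' => differ
  Position 2: 'b' vs 'b' => same
  Position 3: 'b' vs 'b' => same
  Position 4: 'a' vs 'a' => same
Total differences (Hamming distance): 1

1


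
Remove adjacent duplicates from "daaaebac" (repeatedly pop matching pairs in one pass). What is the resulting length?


Input: daaaebac
Stack-based adjacent duplicate removal:
  Read 'd': push. Stack: d
  Read 'a': push. Stack: da
  Read 'a': matches stack top 'a' => pop. Stack: d
  Read 'a': push. Stack: da
  Read 'e': push. Stack: dae
  Read 'b': push. Stack: daeb
  Read 'a': push. Stack: daeba
  Read 'c': push. Stack: daebac
Final stack: "daebac" (length 6)

6


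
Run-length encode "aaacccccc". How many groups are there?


Input: aaacccccc
Scanning for consecutive runs:
  Group 1: 'a' x 3 (positions 0-2)
  Group 2: 'c' x 6 (positions 3-8)
Total groups: 2

2


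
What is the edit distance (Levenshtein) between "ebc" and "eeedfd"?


Computing edit distance: "ebc" -> "eeedfd"
DP table:
           e    e    e    d    f    d
      0    1    2    3    4    5    6
  e   1    0    1    2    3    4    5
  b   2    1    1    2    3    4    5
  c   3    2    2    2    3    4    5
Edit distance = dp[3][6] = 5

5


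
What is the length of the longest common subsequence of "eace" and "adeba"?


LCS of "eace" and "adeba"
DP table:
           a    d    e    b    a
      0    0    0    0    0    0
  e   0    0    0    1    1    1
  a   0    1    1    1    1    2
  c   0    1    1    1    1    2
  e   0    1    1    2    2    2
LCS length = dp[4][5] = 2

2


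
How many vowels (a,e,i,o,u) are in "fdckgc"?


Input: fdckgc
Checking each character:
  'f' at position 0: consonant
  'd' at position 1: consonant
  'c' at position 2: consonant
  'k' at position 3: consonant
  'g' at position 4: consonant
  'c' at position 5: consonant
Total vowels: 0

0


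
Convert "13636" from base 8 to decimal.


Input: "13636" in base 8
Positional expansion:
  Digit '1' (value 1) x 8^4 = 4096
  Digit '3' (value 3) x 8^3 = 1536
  Digit '6' (value 6) x 8^2 = 384
  Digit '3' (value 3) x 8^1 = 24
  Digit '6' (value 6) x 8^0 = 6
Sum = 6046

6046


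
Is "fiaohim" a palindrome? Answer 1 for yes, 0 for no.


Input: fiaohim
Reversed: mihoaif
  Compare pos 0 ('f') with pos 6 ('m'): MISMATCH
  Compare pos 1 ('i') with pos 5 ('i'): match
  Compare pos 2 ('a') with pos 4 ('h'): MISMATCH
Result: not a palindrome

0


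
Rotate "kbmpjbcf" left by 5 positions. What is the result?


Input: "kbmpjbcf", rotate left by 5
First 5 characters: "kbmpj"
Remaining characters: "bcf"
Concatenate remaining + first: "bcf" + "kbmpj" = "bcfkbmpj"

bcfkbmpj


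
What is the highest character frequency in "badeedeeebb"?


Input: badeedeeebb
Character counts:
  'a': 1
  'b': 3
  'd': 2
  'e': 5
Maximum frequency: 5

5


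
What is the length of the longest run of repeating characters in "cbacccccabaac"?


Input: "cbacccccabaac"
Scanning for longest run:
  Position 1 ('b'): new char, reset run to 1
  Position 2 ('a'): new char, reset run to 1
  Position 3 ('c'): new char, reset run to 1
  Position 4 ('c'): continues run of 'c', length=2
  Position 5 ('c'): continues run of 'c', length=3
  Position 6 ('c'): continues run of 'c', length=4
  Position 7 ('c'): continues run of 'c', length=5
  Position 8 ('a'): new char, reset run to 1
  Position 9 ('b'): new char, reset run to 1
  Position 10 ('a'): new char, reset run to 1
  Position 11 ('a'): continues run of 'a', length=2
  Position 12 ('c'): new char, reset run to 1
Longest run: 'c' with length 5

5


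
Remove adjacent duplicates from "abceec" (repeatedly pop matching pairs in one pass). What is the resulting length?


Input: abceec
Stack-based adjacent duplicate removal:
  Read 'a': push. Stack: a
  Read 'b': push. Stack: ab
  Read 'c': push. Stack: abc
  Read 'e': push. Stack: abce
  Read 'e': matches stack top 'e' => pop. Stack: abc
  Read 'c': matches stack top 'c' => pop. Stack: ab
Final stack: "ab" (length 2)

2


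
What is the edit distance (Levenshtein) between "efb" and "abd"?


Computing edit distance: "efb" -> "abd"
DP table:
           a    b    d
      0    1    2    3
  e   1    1    2    3
  f   2    2    2    3
  b   3    3    2    3
Edit distance = dp[3][3] = 3

3
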